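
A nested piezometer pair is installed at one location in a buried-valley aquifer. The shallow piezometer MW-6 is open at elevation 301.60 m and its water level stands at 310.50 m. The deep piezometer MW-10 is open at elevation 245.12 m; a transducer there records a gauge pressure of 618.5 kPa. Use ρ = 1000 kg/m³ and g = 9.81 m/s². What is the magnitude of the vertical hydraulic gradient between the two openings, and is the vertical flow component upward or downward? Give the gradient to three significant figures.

|i_v| ≈ 0.0413; vertical flow is downward

Total head at MW-6: h = 310.50 m (water level in the standpipe).
Pressure head at MW-10: ψ = P/(ρg) = 618.5×1000 / (1000 × 9.81) = 63.05 m.
Total head at MW-10: h = z + ψ = 245.12 + 63.05 = 308.17 m.
Δh = h(MW-6) − h(MW-10) = 310.50 − 308.17 = 2.33 m.
Vertical separation Δz = 301.60 − 245.12 = 56.48 m.
|i_v| = |Δh| / Δz = 2.33 / 56.48 = 0.0413.
Head is higher in the shallow piezometer, so vertical flow is downward (recharge condition).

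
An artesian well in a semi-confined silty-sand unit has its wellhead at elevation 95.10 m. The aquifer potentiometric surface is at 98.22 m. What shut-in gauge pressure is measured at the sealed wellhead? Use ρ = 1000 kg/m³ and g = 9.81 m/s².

P ≈ 30.6 kPa

Head above the cap: Δh = 98.22 − 95.10 = 3.12 m.
P = ρgΔh = 1000 × 9.81 × 3.12 = 30607 Pa ≈ 30.6 kPa.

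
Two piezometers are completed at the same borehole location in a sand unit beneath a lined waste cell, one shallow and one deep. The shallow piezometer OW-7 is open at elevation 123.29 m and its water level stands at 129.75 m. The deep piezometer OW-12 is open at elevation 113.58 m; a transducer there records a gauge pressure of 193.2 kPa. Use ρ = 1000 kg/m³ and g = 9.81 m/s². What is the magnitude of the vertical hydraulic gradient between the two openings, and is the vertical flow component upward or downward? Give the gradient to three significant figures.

|i_v| ≈ 0.363; vertical flow is upward

Total head at OW-7: h = 129.75 m (water level in the standpipe).
Pressure head at OW-12: ψ = P/(ρg) = 193.2×1000 / (1000 × 9.81) = 19.69 m.
Total head at OW-12: h = z + ψ = 113.58 + 19.69 = 133.27 m.
Δh = h(OW-7) − h(OW-12) = 129.75 − 133.27 = -3.52 m.
Vertical separation Δz = 123.29 − 113.58 = 9.71 m.
|i_v| = |Δh| / Δz = 3.52 / 9.71 = 0.363.
Head is higher in the deep piezometer, so vertical flow is upward (discharge condition).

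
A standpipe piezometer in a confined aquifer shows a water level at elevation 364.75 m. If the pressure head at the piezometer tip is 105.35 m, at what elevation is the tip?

z = h − ψ = 364.75 − 105.35 = 259.40 m.

z ≈ 259.40 m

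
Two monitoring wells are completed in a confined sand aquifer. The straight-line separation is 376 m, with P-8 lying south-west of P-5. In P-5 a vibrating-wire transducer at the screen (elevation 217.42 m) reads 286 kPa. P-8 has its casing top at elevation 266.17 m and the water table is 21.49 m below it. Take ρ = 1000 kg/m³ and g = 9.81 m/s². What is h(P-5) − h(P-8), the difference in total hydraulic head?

Pressure head at P-5: ψ = P/(ρg) = 286×1000 / (1000 × 9.81) = 29.15 m.
Total head at P-5: h = z + ψ = 217.42 + 29.15 = 246.57 m.
Total head at P-8: h = 266.17 − 21.49 = 244.68 m.
Head difference: h(P-5) − h(P-8) = 246.57 − 244.68 = 1.89 m.

Δh ≈ 1.89 m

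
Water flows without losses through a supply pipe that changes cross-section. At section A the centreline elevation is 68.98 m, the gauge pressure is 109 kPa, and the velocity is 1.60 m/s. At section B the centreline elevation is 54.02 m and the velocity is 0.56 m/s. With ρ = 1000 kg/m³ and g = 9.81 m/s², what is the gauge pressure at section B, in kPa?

Pressure head at A: ψ₁ = P₁/(ρg) = 109×1000 / (1000 × 9.81) = 11.11 m.
Velocity heads: v₁²/2g = 1.60²/19.62 = 0.130 m; v₂²/2g = 0.56²/19.62 = 0.016 m.
Total head H = z₁ + ψ₁ + v₁²/2g = 68.98 + 11.11 + 0.130 = 80.22 m.
ψ₂ = H − z₂ − v₂²/2g = 80.22 − 54.02 − 0.016 = 26.18 m.
P₂ = ρgψ₂ = 1000 × 9.81 × 26.18 ≈ 257 kPa.

P₂ ≈ 257 kPa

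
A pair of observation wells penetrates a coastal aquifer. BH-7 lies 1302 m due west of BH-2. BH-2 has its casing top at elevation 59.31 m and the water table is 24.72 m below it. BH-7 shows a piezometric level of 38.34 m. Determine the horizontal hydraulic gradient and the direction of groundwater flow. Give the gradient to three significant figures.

Total head at BH-2: h = 59.31 − 24.72 = 34.59 m.
Total head at BH-7: h = 38.34 m (water level in the piezometer is the total head).
Head difference: h(BH-2) − h(BH-7) = 34.59 − 38.34 = -3.75 m.
Hydraulic gradient: i = |Δh| / L = 3.75 / 1302 = 0.00288.
Flow is from higher to lower head: from BH-7 toward BH-2, i.e. toward the east.

i ≈ 0.00288; groundwater flows toward the east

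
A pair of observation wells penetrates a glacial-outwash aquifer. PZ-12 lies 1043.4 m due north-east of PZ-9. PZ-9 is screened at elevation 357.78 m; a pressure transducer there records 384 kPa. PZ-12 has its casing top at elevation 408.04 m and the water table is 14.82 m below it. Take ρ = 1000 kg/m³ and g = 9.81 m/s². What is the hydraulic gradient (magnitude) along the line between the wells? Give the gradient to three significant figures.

i ≈ 0.00355

Pressure head at PZ-9: ψ = P/(ρg) = 384×1000 / (1000 × 9.81) = 39.14 m.
Total head at PZ-9: h = z + ψ = 357.78 + 39.14 = 396.92 m.
Total head at PZ-12: h = 408.04 − 14.82 = 393.22 m.
Head difference: h(PZ-9) − h(PZ-12) = 396.92 − 393.22 = 3.70 m.
Hydraulic gradient: i = |Δh| / L = 3.70 / 1043.4 = 0.00355.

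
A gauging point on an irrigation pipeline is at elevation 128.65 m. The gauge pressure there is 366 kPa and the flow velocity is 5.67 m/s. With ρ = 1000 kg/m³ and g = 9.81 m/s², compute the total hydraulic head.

h ≈ 167.60 m

Pressure head ψ = P/(ρg) = 366×1000 / (1000 × 9.81) = 37.31 m.
Velocity head = v²/(2g) = 5.67² / (2 × 9.81) = 1.639 m.
h = z + ψ + v²/(2g) = 128.65 + 37.31 + 1.639 = 167.60 m.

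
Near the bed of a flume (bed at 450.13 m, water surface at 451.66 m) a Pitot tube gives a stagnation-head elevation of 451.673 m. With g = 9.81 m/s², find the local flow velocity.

v ≈ 0.505 m/s

Near the bed, under hydrostatic conditions, the piezometric head (z + ψ) equals the free-surface elevation, 451.66 m.
Velocity head = total − piezometric = 451.673 − 451.66 = 0.013 m.
v = √(2g·h_v) = √(2 × 9.81 × 0.013) = 0.505 m/s.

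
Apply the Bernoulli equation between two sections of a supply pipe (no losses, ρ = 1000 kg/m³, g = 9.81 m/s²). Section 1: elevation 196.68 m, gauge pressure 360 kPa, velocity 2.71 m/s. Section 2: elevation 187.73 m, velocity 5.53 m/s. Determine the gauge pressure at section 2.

P₂ ≈ 436 kPa

Pressure head at 1: ψ₁ = P₁/(ρg) = 360×1000 / (1000 × 9.81) = 36.70 m.
Velocity heads: v₁²/2g = 2.71²/19.62 = 0.374 m; v₂²/2g = 5.53²/19.62 = 1.559 m.
Total head H = z₁ + ψ₁ + v₁²/2g = 196.68 + 36.70 + 0.374 = 233.75 m.
ψ₂ = H − z₂ − v₂²/2g = 233.75 − 187.73 − 1.559 = 44.46 m.
P₂ = ρgψ₂ = 1000 × 9.81 × 44.46 ≈ 436 kPa.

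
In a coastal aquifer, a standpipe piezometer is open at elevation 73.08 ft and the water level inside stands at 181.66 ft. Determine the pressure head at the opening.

ψ ≈ 108.58 ft

Total head h = 181.66 ft (the water-surface elevation in the piezometer).
Pressure head ψ = h − z = 181.66 − 73.08 = 108.58 ft.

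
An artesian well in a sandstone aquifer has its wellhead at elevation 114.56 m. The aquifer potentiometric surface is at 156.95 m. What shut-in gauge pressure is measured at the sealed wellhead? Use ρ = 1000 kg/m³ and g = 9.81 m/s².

Head above the cap: Δh = 156.95 − 114.56 = 42.39 m.
P = ρgΔh = 1000 × 9.81 × 42.39 = 415846 Pa ≈ 416 kPa.

P ≈ 416 kPa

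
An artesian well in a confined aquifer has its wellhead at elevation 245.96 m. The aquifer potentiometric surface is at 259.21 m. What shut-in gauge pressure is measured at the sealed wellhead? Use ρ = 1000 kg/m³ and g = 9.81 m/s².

Head above the cap: Δh = 259.21 − 245.96 = 13.25 m.
P = ρgΔh = 1000 × 9.81 × 13.25 = 129982 Pa ≈ 130 kPa.

P ≈ 130 kPa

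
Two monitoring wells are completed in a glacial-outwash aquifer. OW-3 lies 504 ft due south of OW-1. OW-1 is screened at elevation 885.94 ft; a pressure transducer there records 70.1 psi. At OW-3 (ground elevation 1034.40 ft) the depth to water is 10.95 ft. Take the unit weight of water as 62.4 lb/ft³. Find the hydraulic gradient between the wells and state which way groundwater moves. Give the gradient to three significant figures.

Pressure head at OW-1: ψ = 144·P/γ = 144 × 70.1 / 62.4 = 161.77 ft.
Total head at OW-1: h = z + ψ = 885.94 + 161.77 = 1047.71 ft.
Total head at OW-3: h = 1034.40 − 10.95 = 1023.45 ft.
Head difference: h(OW-1) − h(OW-3) = 1047.71 − 1023.45 = 24.26 ft.
Hydraulic gradient: i = |Δh| / L = 24.26 / 504 = 0.0481.
Flow is from higher to lower head: from OW-1 toward OW-3, i.e. toward the south.

i ≈ 0.0481; groundwater flows toward the south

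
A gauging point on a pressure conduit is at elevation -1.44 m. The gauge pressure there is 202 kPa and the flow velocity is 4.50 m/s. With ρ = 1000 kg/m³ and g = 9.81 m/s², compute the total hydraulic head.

h ≈ 20.18 m

Pressure head ψ = P/(ρg) = 202×1000 / (1000 × 9.81) = 20.59 m.
Velocity head = v²/(2g) = 4.50² / (2 × 9.81) = 1.032 m.
h = z + ψ + v²/(2g) = -1.44 + 20.59 + 1.032 = 20.18 m.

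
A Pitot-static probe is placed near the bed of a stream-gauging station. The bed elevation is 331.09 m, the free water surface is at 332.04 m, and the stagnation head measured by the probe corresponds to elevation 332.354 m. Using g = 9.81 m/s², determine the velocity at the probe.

Near the bed, under hydrostatic conditions, the piezometric head (z + ψ) equals the free-surface elevation, 332.04 m.
Velocity head = total − piezometric = 332.354 − 332.04 = 0.314 m.
v = √(2g·h_v) = √(2 × 9.81 × 0.314) = 2.48 m/s.

v ≈ 2.48 m/s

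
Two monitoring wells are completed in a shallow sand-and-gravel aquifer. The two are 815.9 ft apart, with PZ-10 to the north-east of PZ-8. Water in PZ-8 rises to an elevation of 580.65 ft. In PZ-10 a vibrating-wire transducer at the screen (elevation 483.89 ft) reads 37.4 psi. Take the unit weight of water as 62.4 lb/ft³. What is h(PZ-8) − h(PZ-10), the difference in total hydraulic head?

Δh ≈ 10.45 ft

Total head at PZ-8: h = 580.65 ft (water level in the piezometer is the total head).
Pressure head at PZ-10: ψ = 144·P/γ = 144 × 37.4 / 62.4 = 86.31 ft.
Total head at PZ-10: h = z + ψ = 483.89 + 86.31 = 570.20 ft.
Head difference: h(PZ-8) − h(PZ-10) = 580.65 − 570.20 = 10.45 ft.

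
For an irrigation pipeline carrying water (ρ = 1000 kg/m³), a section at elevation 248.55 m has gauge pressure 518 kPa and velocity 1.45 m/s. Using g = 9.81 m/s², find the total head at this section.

h ≈ 301.46 m

Pressure head ψ = P/(ρg) = 518×1000 / (1000 × 9.81) = 52.80 m.
Velocity head = v²/(2g) = 1.45² / (2 × 9.81) = 0.107 m.
h = z + ψ + v²/(2g) = 248.55 + 52.80 + 0.107 = 301.46 m.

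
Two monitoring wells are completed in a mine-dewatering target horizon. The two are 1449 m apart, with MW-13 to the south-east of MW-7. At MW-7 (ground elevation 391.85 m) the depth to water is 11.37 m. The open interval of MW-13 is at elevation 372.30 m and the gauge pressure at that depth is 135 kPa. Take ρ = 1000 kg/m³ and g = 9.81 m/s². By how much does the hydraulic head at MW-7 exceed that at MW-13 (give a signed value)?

Δh ≈ -5.58 m

Total head at MW-7: h = 391.85 − 11.37 = 380.48 m.
Pressure head at MW-13: ψ = P/(ρg) = 135×1000 / (1000 × 9.81) = 13.76 m.
Total head at MW-13: h = z + ψ = 372.30 + 13.76 = 386.06 m.
Head difference: h(MW-7) − h(MW-13) = 380.48 − 386.06 = -5.58 m.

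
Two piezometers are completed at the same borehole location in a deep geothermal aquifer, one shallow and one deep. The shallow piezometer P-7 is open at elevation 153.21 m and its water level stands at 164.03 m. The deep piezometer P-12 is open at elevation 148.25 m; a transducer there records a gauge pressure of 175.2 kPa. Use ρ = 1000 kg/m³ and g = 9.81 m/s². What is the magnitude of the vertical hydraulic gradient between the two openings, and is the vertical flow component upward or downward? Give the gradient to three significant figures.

|i_v| ≈ 0.419; vertical flow is upward

Total head at P-7: h = 164.03 m (water level in the standpipe).
Pressure head at P-12: ψ = P/(ρg) = 175.2×1000 / (1000 × 9.81) = 17.86 m.
Total head at P-12: h = z + ψ = 148.25 + 17.86 = 166.11 m.
Δh = h(P-7) − h(P-12) = 164.03 − 166.11 = -2.08 m.
Vertical separation Δz = 153.21 − 148.25 = 4.96 m.
|i_v| = |Δh| / Δz = 2.08 / 4.96 = 0.419.
Head is higher in the deep piezometer, so vertical flow is upward (discharge condition).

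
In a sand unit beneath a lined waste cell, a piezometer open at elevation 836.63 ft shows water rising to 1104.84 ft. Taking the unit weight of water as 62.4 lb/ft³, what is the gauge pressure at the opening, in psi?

Pressure head ψ = h − z = 1104.84 − 836.63 = 268.21 ft.
P = γ·ψ / 144 = 62.4 × 268.21 / 144 = 116 psi.

P ≈ 116 psi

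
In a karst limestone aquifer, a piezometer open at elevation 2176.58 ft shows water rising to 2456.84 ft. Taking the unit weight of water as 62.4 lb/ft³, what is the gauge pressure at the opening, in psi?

Pressure head ψ = h − z = 2456.84 − 2176.58 = 280.26 ft.
P = γ·ψ / 144 = 62.4 × 280.26 / 144 = 121 psi.

P ≈ 121 psi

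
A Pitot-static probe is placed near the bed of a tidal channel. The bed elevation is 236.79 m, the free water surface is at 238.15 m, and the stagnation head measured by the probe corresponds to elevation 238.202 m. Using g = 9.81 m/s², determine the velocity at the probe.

Near the bed, under hydrostatic conditions, the piezometric head (z + ψ) equals the free-surface elevation, 238.15 m.
Velocity head = total − piezometric = 238.202 − 238.15 = 0.052 m.
v = √(2g·h_v) = √(2 × 9.81 × 0.052) = 1.01 m/s.

v ≈ 1.01 m/s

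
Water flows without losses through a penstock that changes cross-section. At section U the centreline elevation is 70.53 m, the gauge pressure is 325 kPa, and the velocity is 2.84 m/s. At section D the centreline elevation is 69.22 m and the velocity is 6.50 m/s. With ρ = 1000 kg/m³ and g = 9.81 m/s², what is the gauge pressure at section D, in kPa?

P₂ ≈ 321 kPa

Pressure head at U: ψ₁ = P₁/(ρg) = 325×1000 / (1000 × 9.81) = 33.13 m.
Velocity heads: v₁²/2g = 2.84²/19.62 = 0.411 m; v₂²/2g = 6.50²/19.62 = 2.153 m.
Total head H = z₁ + ψ₁ + v₁²/2g = 70.53 + 33.13 + 0.411 = 104.07 m.
ψ₂ = H − z₂ − v₂²/2g = 104.07 − 69.22 − 2.153 = 32.70 m.
P₂ = ρgψ₂ = 1000 × 9.81 × 32.70 ≈ 321 kPa.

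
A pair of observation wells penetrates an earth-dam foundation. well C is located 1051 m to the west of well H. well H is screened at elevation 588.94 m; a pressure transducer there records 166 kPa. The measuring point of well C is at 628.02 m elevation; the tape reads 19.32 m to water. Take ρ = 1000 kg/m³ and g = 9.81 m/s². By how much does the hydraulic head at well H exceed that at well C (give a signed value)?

Δh ≈ -2.84 m

Pressure head at well H: ψ = P/(ρg) = 166×1000 / (1000 × 9.81) = 16.92 m.
Total head at well H: h = z + ψ = 588.94 + 16.92 = 605.86 m.
Total head at well C: h = 628.02 − 19.32 = 608.70 m.
Head difference: h(well H) − h(well C) = 605.86 − 608.70 = -2.84 m.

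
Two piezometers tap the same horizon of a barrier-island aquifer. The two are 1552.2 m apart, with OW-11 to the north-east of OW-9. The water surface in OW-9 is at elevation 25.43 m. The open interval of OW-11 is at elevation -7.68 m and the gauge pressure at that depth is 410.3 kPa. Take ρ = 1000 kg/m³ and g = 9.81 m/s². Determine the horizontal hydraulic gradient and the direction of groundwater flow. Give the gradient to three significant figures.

i ≈ 0.00561; groundwater flows toward the south-west

Total head at OW-9: h = 25.43 m (water level in the piezometer is the total head).
Pressure head at OW-11: ψ = P/(ρg) = 410.3×1000 / (1000 × 9.81) = 41.82 m.
Total head at OW-11: h = z + ψ = -7.68 + 41.82 = 34.14 m.
Head difference: h(OW-9) − h(OW-11) = 25.43 − 34.14 = -8.71 m.
Hydraulic gradient: i = |Δh| / L = 8.71 / 1552.2 = 0.00561.
Flow is from higher to lower head: from OW-11 toward OW-9, i.e. toward the south-west.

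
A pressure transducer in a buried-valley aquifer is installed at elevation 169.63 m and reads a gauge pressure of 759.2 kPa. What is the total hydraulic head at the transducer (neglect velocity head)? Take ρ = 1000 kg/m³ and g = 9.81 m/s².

ψ = P/(ρg) = 759.2×1000 / (1000 × 9.81) = 77.39 m.
h = z + ψ = 169.63 + 77.39 = 247.02 m.

h ≈ 247.02 m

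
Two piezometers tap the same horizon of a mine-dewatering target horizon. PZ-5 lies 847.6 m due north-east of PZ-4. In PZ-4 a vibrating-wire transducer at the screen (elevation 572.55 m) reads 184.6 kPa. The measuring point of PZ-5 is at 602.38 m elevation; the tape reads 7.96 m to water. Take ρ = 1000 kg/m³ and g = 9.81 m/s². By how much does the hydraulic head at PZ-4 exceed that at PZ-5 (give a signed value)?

Pressure head at PZ-4: ψ = P/(ρg) = 184.6×1000 / (1000 × 9.81) = 18.82 m.
Total head at PZ-4: h = z + ψ = 572.55 + 18.82 = 591.37 m.
Total head at PZ-5: h = 602.38 − 7.96 = 594.42 m.
Head difference: h(PZ-4) − h(PZ-5) = 591.37 − 594.42 = -3.05 m.

Δh ≈ -3.05 m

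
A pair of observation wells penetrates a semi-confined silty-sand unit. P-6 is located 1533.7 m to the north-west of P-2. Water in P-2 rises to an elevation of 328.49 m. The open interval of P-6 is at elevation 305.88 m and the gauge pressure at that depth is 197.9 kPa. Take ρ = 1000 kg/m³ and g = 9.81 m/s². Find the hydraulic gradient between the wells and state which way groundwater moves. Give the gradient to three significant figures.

i ≈ 0.00159; groundwater flows toward the north-west

Total head at P-2: h = 328.49 m (water level in the piezometer is the total head).
Pressure head at P-6: ψ = P/(ρg) = 197.9×1000 / (1000 × 9.81) = 20.17 m.
Total head at P-6: h = z + ψ = 305.88 + 20.17 = 326.05 m.
Head difference: h(P-2) − h(P-6) = 328.49 − 326.05 = 2.44 m.
Hydraulic gradient: i = |Δh| / L = 2.44 / 1533.7 = 0.00159.
Flow is from higher to lower head: from P-2 toward P-6, i.e. toward the north-west.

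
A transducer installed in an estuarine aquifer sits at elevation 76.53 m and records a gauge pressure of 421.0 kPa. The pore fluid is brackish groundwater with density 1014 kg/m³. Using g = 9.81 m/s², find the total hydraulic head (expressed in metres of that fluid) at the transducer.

ψ = P/(ρg) = 421.0×1000 / (1014 × 9.81) = 42.32 m.
h = z + ψ = 76.53 + 42.32 = 118.85 m.

h ≈ 118.85 m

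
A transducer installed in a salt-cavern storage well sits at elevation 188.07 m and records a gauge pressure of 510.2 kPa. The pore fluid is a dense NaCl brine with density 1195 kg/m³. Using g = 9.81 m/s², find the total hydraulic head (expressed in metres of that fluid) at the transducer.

ψ = P/(ρg) = 510.2×1000 / (1195 × 9.81) = 43.52 m.
h = z + ψ = 188.07 + 43.52 = 231.59 m.

h ≈ 231.59 m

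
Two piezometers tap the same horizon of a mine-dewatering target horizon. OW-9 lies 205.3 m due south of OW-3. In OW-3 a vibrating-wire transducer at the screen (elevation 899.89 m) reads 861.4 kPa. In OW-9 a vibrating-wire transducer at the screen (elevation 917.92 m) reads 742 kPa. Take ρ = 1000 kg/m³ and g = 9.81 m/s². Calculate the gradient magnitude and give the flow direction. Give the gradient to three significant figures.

i ≈ 0.0285; groundwater flows toward the north

Pressure head at OW-3: ψ = P/(ρg) = 861.4×1000 / (1000 × 9.81) = 87.81 m.
Total head at OW-3: h = z + ψ = 899.89 + 87.81 = 987.70 m.
Pressure head at OW-9: ψ = P/(ρg) = 742×1000 / (1000 × 9.81) = 75.64 m.
Total head at OW-9: h = z + ψ = 917.92 + 75.64 = 993.56 m.
Head difference: h(OW-3) − h(OW-9) = 987.70 − 993.56 = -5.86 m.
Hydraulic gradient: i = |Δh| / L = 5.86 / 205.3 = 0.0285.
Flow is from higher to lower head: from OW-9 toward OW-3, i.e. toward the north.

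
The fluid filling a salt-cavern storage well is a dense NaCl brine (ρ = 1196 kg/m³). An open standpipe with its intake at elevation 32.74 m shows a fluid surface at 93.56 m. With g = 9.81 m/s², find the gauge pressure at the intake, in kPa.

Pressure head ψ = h − z = 93.56 − 32.74 = 60.82 m.
P = ρgψ = 1196 × 9.81 × 60.82 = 713586 Pa ≈ 714 kPa.

P ≈ 714 kPa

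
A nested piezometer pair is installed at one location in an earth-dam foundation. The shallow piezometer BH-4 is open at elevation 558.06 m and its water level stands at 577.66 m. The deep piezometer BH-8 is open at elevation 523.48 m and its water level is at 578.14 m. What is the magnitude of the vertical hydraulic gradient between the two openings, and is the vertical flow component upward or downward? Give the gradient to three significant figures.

Total head at BH-4: h = 577.66 m (water level in the standpipe).
Total head at BH-8: h = 578.14 m.
Δh = h(BH-4) − h(BH-8) = 577.66 − 578.14 = -0.48 m.
Vertical separation Δz = 558.06 − 523.48 = 34.58 m.
|i_v| = |Δh| / Δz = 0.48 / 34.58 = 0.0139.
Head is higher in the deep piezometer, so vertical flow is upward (discharge condition).

|i_v| ≈ 0.0139; vertical flow is upward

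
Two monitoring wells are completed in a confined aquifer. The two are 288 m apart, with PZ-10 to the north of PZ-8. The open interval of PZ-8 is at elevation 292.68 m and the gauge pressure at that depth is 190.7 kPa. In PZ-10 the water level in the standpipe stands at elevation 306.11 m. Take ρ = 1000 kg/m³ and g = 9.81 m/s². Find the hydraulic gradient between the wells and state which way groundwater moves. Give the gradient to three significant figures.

i ≈ 0.0209; groundwater flows toward the north

Pressure head at PZ-8: ψ = P/(ρg) = 190.7×1000 / (1000 × 9.81) = 19.44 m.
Total head at PZ-8: h = z + ψ = 292.68 + 19.44 = 312.12 m.
Total head at PZ-10: h = 306.11 m (water level in the piezometer is the total head).
Head difference: h(PZ-8) − h(PZ-10) = 312.12 − 306.11 = 6.01 m.
Hydraulic gradient: i = |Δh| / L = 6.01 / 288 = 0.0209.
Flow is from higher to lower head: from PZ-8 toward PZ-10, i.e. toward the north.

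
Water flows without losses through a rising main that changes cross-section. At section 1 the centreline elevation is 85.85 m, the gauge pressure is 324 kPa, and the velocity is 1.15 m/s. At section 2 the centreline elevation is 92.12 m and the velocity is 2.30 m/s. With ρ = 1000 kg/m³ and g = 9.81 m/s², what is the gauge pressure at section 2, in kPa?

Pressure head at 1: ψ₁ = P₁/(ρg) = 324×1000 / (1000 × 9.81) = 33.03 m.
Velocity heads: v₁²/2g = 1.15²/19.62 = 0.067 m; v₂²/2g = 2.30²/19.62 = 0.270 m.
Total head H = z₁ + ψ₁ + v₁²/2g = 85.85 + 33.03 + 0.067 = 118.95 m.
ψ₂ = H − z₂ − v₂²/2g = 118.95 − 92.12 − 0.270 = 26.56 m.
P₂ = ρgψ₂ = 1000 × 9.81 × 26.56 ≈ 261 kPa.

P₂ ≈ 261 kPa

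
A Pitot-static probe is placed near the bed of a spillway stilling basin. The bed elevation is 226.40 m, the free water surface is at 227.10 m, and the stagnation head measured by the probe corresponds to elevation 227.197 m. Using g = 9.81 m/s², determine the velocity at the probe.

v ≈ 1.38 m/s

Near the bed, under hydrostatic conditions, the piezometric head (z + ψ) equals the free-surface elevation, 227.10 m.
Velocity head = total − piezometric = 227.197 − 227.10 = 0.097 m.
v = √(2g·h_v) = √(2 × 9.81 × 0.097) = 1.38 m/s.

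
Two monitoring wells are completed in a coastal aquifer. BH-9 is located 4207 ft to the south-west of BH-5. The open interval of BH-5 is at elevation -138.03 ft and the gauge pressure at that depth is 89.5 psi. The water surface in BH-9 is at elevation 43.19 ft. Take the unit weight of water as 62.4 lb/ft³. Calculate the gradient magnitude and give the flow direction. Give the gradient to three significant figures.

Pressure head at BH-5: ψ = 144·P/γ = 144 × 89.5 / 62.4 = 206.54 ft.
Total head at BH-5: h = z + ψ = -138.03 + 206.54 = 68.51 ft.
Total head at BH-9: h = 43.19 ft (water level in the piezometer is the total head).
Head difference: h(BH-5) − h(BH-9) = 68.51 − 43.19 = 25.32 ft.
Hydraulic gradient: i = |Δh| / L = 25.32 / 4207 = 0.00602.
Flow is from higher to lower head: from BH-5 toward BH-9, i.e. toward the south-west.

i ≈ 0.00602; groundwater flows toward the south-west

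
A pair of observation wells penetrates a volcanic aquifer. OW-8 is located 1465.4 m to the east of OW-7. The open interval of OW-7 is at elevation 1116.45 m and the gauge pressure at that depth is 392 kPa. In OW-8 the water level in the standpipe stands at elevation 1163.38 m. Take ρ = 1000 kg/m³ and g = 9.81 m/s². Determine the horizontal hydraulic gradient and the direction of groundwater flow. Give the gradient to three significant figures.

Pressure head at OW-7: ψ = P/(ρg) = 392×1000 / (1000 × 9.81) = 39.96 m.
Total head at OW-7: h = z + ψ = 1116.45 + 39.96 = 1156.41 m.
Total head at OW-8: h = 1163.38 m (water level in the piezometer is the total head).
Head difference: h(OW-7) − h(OW-8) = 1156.41 − 1163.38 = -6.97 m.
Hydraulic gradient: i = |Δh| / L = 6.97 / 1465.4 = 0.00476.
Flow is from higher to lower head: from OW-8 toward OW-7, i.e. toward the west.

i ≈ 0.00476; groundwater flows toward the west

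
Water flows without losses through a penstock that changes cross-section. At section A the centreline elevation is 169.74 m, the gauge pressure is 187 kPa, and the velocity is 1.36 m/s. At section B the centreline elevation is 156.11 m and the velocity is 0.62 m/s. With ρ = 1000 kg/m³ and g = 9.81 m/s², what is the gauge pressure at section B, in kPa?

P₂ ≈ 321 kPa

Pressure head at A: ψ₁ = P₁/(ρg) = 187×1000 / (1000 × 9.81) = 19.06 m.
Velocity heads: v₁²/2g = 1.36²/19.62 = 0.094 m; v₂²/2g = 0.62²/19.62 = 0.020 m.
Total head H = z₁ + ψ₁ + v₁²/2g = 169.74 + 19.06 + 0.094 = 188.89 m.
ψ₂ = H − z₂ − v₂²/2g = 188.89 − 156.11 − 0.020 = 32.76 m.
P₂ = ρgψ₂ = 1000 × 9.81 × 32.76 ≈ 321 kPa.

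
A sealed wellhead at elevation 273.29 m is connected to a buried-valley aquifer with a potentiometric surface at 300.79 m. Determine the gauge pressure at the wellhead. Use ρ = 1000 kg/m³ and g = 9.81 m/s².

P ≈ 270 kPa

Head above the cap: Δh = 300.79 − 273.29 = 27.50 m.
P = ρgΔh = 1000 × 9.81 × 27.50 = 269775 Pa ≈ 270 kPa.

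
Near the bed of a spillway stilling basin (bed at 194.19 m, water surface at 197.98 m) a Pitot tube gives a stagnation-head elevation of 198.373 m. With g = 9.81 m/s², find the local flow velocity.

Near the bed, under hydrostatic conditions, the piezometric head (z + ψ) equals the free-surface elevation, 197.98 m.
Velocity head = total − piezometric = 198.373 − 197.98 = 0.393 m.
v = √(2g·h_v) = √(2 × 9.81 × 0.393) = 2.78 m/s.

v ≈ 2.78 m/s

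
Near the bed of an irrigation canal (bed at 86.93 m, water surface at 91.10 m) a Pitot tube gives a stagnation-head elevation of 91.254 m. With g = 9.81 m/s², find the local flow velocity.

Near the bed, under hydrostatic conditions, the piezometric head (z + ψ) equals the free-surface elevation, 91.10 m.
Velocity head = total − piezometric = 91.254 − 91.10 = 0.154 m.
v = √(2g·h_v) = √(2 × 9.81 × 0.154) = 1.74 m/s.

v ≈ 1.74 m/s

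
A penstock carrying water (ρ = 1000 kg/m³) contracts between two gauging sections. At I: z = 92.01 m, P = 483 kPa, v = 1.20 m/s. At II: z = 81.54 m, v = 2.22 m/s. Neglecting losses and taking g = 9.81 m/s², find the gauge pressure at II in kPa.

Pressure head at I: ψ₁ = P₁/(ρg) = 483×1000 / (1000 × 9.81) = 49.24 m.
Velocity heads: v₁²/2g = 1.20²/19.62 = 0.073 m; v₂²/2g = 2.22²/19.62 = 0.251 m.
Total head H = z₁ + ψ₁ + v₁²/2g = 92.01 + 49.24 + 0.073 = 141.32 m.
ψ₂ = H − z₂ − v₂²/2g = 141.32 − 81.54 − 0.251 = 59.53 m.
P₂ = ρgψ₂ = 1000 × 9.81 × 59.53 ≈ 584 kPa.

P₂ ≈ 584 kPa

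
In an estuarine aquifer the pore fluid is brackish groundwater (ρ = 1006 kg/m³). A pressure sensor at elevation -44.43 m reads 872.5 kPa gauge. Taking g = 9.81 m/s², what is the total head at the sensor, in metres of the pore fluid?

ψ = P/(ρg) = 872.5×1000 / (1006 × 9.81) = 88.41 m.
h = z + ψ = -44.43 + 88.41 = 43.98 m.

h ≈ 43.98 m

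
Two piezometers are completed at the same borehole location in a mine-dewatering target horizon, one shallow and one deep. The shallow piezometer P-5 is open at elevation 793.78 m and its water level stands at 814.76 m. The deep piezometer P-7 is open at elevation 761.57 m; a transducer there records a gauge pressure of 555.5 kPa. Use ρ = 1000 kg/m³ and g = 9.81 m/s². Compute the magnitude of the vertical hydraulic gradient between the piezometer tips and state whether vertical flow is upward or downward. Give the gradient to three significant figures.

|i_v| ≈ 0.107; vertical flow is upward

Total head at P-5: h = 814.76 m (water level in the standpipe).
Pressure head at P-7: ψ = P/(ρg) = 555.5×1000 / (1000 × 9.81) = 56.63 m.
Total head at P-7: h = z + ψ = 761.57 + 56.63 = 818.20 m.
Δh = h(P-5) − h(P-7) = 814.76 − 818.20 = -3.44 m.
Vertical separation Δz = 793.78 − 761.57 = 32.21 m.
|i_v| = |Δh| / Δz = 3.44 / 32.21 = 0.107.
Head is higher in the deep piezometer, so vertical flow is upward (discharge condition).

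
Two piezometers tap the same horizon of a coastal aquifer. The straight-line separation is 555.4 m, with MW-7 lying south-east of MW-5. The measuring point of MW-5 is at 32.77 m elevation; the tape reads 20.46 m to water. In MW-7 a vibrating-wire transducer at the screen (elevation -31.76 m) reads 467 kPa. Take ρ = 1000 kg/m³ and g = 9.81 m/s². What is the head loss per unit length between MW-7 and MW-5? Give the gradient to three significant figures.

i ≈ 0.00636 m/m

Total head at MW-5: h = 32.77 − 20.46 = 12.31 m.
Pressure head at MW-7: ψ = P/(ρg) = 467×1000 / (1000 × 9.81) = 47.60 m.
Total head at MW-7: h = z + ψ = -31.76 + 47.60 = 15.84 m.
Head difference: h(MW-5) − h(MW-7) = 12.31 − 15.84 = -3.53 m.
Hydraulic gradient: i = |Δh| / L = 3.53 / 555.4 = 0.00636.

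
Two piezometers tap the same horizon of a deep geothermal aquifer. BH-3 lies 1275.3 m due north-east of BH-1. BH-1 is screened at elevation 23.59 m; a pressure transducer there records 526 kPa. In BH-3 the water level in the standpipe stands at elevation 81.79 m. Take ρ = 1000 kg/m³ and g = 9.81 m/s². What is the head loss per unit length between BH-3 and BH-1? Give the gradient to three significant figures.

i ≈ 0.00359 m/m

Pressure head at BH-1: ψ = P/(ρg) = 526×1000 / (1000 × 9.81) = 53.62 m.
Total head at BH-1: h = z + ψ = 23.59 + 53.62 = 77.21 m.
Total head at BH-3: h = 81.79 m (water level in the piezometer is the total head).
Head difference: h(BH-1) − h(BH-3) = 77.21 − 81.79 = -4.58 m.
Hydraulic gradient: i = |Δh| / L = 4.58 / 1275.3 = 0.00359.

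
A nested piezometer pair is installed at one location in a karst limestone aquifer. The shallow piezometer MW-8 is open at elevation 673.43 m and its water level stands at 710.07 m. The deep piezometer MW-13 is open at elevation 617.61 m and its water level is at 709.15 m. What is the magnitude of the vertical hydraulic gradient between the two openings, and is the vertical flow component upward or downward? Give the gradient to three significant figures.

|i_v| ≈ 0.0165; vertical flow is downward

Total head at MW-8: h = 710.07 m (water level in the standpipe).
Total head at MW-13: h = 709.15 m.
Δh = h(MW-8) − h(MW-13) = 710.07 − 709.15 = 0.92 m.
Vertical separation Δz = 673.43 − 617.61 = 55.82 m.
|i_v| = |Δh| / Δz = 0.92 / 55.82 = 0.0165.
Head is higher in the shallow piezometer, so vertical flow is downward (recharge condition).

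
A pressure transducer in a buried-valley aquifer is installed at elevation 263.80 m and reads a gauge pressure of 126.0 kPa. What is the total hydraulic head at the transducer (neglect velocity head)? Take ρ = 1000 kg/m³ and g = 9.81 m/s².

ψ = P/(ρg) = 126.0×1000 / (1000 × 9.81) = 12.84 m.
h = z + ψ = 263.80 + 12.84 = 276.64 m.

h ≈ 276.64 m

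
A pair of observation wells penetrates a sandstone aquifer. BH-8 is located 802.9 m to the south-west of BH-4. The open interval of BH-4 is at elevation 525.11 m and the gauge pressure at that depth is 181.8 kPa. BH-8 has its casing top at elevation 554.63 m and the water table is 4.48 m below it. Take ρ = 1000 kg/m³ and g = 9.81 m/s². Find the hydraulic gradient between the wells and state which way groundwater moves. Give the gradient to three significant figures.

i ≈ 0.00811; groundwater flows toward the north-east

Pressure head at BH-4: ψ = P/(ρg) = 181.8×1000 / (1000 × 9.81) = 18.53 m.
Total head at BH-4: h = z + ψ = 525.11 + 18.53 = 543.64 m.
Total head at BH-8: h = 554.63 − 4.48 = 550.15 m.
Head difference: h(BH-4) − h(BH-8) = 543.64 − 550.15 = -6.51 m.
Hydraulic gradient: i = |Δh| / L = 6.51 / 802.9 = 0.00811.
Flow is from higher to lower head: from BH-8 toward BH-4, i.e. toward the north-east.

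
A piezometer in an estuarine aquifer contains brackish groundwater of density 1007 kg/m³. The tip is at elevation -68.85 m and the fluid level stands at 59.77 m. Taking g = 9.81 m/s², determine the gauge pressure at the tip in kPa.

P ≈ 1270 kPa

Pressure head ψ = h − z = 59.77 − (-68.85) = 128.62 m.
P = ρgψ = 1007 × 9.81 × 128.62 = 1270595 Pa ≈ 1270 kPa.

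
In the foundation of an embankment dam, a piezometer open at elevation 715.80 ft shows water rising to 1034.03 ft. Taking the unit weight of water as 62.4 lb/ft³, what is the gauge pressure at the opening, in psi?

P ≈ 138 psi

Pressure head ψ = h − z = 1034.03 − 715.80 = 318.23 ft.
P = γ·ψ / 144 = 62.4 × 318.23 / 144 = 138 psi.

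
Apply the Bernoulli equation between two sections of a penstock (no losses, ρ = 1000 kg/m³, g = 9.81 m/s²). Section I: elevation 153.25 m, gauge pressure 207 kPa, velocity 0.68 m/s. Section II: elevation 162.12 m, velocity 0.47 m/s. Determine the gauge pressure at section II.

Pressure head at I: ψ₁ = P₁/(ρg) = 207×1000 / (1000 × 9.81) = 21.10 m.
Velocity heads: v₁²/2g = 0.68²/19.62 = 0.024 m; v₂²/2g = 0.47²/19.62 = 0.011 m.
Total head H = z₁ + ψ₁ + v₁²/2g = 153.25 + 21.10 + 0.024 = 174.37 m.
ψ₂ = H − z₂ − v₂²/2g = 174.37 − 162.12 − 0.011 = 12.24 m.
P₂ = ρgψ₂ = 1000 × 9.81 × 12.24 ≈ 120 kPa.

P₂ ≈ 120 kPa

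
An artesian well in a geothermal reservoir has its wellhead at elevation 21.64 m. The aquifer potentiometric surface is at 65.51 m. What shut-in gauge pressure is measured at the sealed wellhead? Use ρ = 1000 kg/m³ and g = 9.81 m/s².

Head above the cap: Δh = 65.51 − 21.64 = 43.87 m.
P = ρgΔh = 1000 × 9.81 × 43.87 = 430365 Pa ≈ 430 kPa.

P ≈ 430 kPa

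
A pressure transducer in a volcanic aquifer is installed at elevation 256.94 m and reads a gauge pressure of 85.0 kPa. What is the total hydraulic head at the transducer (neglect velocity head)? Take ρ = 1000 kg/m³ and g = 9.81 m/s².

ψ = P/(ρg) = 85.0×1000 / (1000 × 9.81) = 8.66 m.
h = z + ψ = 256.94 + 8.66 = 265.60 m.

h ≈ 265.60 m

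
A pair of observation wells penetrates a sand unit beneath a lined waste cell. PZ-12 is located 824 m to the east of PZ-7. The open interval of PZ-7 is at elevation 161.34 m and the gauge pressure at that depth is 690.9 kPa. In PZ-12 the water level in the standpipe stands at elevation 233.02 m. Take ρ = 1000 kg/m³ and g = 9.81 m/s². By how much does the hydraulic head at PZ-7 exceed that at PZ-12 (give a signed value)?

Δh ≈ -1.25 m

Pressure head at PZ-7: ψ = P/(ρg) = 690.9×1000 / (1000 × 9.81) = 70.43 m.
Total head at PZ-7: h = z + ψ = 161.34 + 70.43 = 231.77 m.
Total head at PZ-12: h = 233.02 m (water level in the piezometer is the total head).
Head difference: h(PZ-7) − h(PZ-12) = 231.77 − 233.02 = -1.25 m.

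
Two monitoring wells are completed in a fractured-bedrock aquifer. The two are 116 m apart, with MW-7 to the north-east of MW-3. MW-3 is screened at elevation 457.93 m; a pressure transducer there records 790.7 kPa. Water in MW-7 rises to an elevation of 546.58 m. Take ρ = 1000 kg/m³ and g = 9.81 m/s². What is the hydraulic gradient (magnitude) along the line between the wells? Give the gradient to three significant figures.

i ≈ 0.0694

Pressure head at MW-3: ψ = P/(ρg) = 790.7×1000 / (1000 × 9.81) = 80.60 m.
Total head at MW-3: h = z + ψ = 457.93 + 80.60 = 538.53 m.
Total head at MW-7: h = 546.58 m (water level in the piezometer is the total head).
Head difference: h(MW-3) − h(MW-7) = 538.53 − 546.58 = -8.05 m.
Hydraulic gradient: i = |Δh| / L = 8.05 / 116 = 0.0694.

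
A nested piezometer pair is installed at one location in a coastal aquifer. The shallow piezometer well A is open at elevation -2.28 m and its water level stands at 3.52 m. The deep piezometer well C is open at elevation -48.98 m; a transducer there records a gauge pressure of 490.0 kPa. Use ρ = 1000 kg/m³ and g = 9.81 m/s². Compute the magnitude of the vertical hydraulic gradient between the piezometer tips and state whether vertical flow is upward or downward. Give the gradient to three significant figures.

Total head at well A: h = 3.52 m (water level in the standpipe).
Pressure head at well C: ψ = P/(ρg) = 490.0×1000 / (1000 × 9.81) = 49.95 m.
Total head at well C: h = z + ψ = -48.98 + 49.95 = 0.97 m.
Δh = h(well A) − h(well C) = 3.52 − 0.97 = 2.55 m.
Vertical separation Δz = -2.28 − (-48.98) = 46.70 m.
|i_v| = |Δh| / Δz = 2.55 / 46.70 = 0.0546.
Head is higher in the shallow piezometer, so vertical flow is downward (recharge condition).

|i_v| ≈ 0.0546; vertical flow is downward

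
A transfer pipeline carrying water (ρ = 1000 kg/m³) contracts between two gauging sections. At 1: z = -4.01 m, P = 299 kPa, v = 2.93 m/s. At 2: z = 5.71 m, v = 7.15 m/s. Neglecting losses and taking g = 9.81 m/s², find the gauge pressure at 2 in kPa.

P₂ ≈ 182 kPa

Pressure head at 1: ψ₁ = P₁/(ρg) = 299×1000 / (1000 × 9.81) = 30.48 m.
Velocity heads: v₁²/2g = 2.93²/19.62 = 0.438 m; v₂²/2g = 7.15²/19.62 = 2.606 m.
Total head H = z₁ + ψ₁ + v₁²/2g = -4.01 + 30.48 + 0.438 = 26.91 m.
ψ₂ = H − z₂ − v₂²/2g = 26.91 − 5.71 − 2.606 = 18.59 m.
P₂ = ρgψ₂ = 1000 × 9.81 × 18.59 ≈ 182 kPa.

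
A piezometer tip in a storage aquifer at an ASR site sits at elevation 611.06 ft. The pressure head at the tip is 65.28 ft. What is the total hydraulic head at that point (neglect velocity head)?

h = z + ψ = 611.06 + 65.28 = 676.34 ft.

h ≈ 676.34 ft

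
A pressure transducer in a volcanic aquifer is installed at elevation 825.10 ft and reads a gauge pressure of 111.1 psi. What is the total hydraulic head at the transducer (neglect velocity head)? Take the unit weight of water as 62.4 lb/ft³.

ψ = 144·P/γ = 144 × 111.1 / 62.4 = 256.38 ft.
h = z + ψ = 825.10 + 256.38 = 1081.48 ft.

h ≈ 1081.48 ft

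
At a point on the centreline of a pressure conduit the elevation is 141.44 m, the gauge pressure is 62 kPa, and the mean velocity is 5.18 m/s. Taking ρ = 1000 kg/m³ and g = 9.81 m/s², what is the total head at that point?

Pressure head ψ = P/(ρg) = 62×1000 / (1000 × 9.81) = 6.32 m.
Velocity head = v²/(2g) = 5.18² / (2 × 9.81) = 1.368 m.
h = z + ψ + v²/(2g) = 141.44 + 6.32 + 1.368 = 149.13 m.

h ≈ 149.13 m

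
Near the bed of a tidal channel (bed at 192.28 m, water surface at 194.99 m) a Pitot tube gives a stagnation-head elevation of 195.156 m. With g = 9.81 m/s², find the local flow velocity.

v ≈ 1.80 m/s

Near the bed, under hydrostatic conditions, the piezometric head (z + ψ) equals the free-surface elevation, 194.99 m.
Velocity head = total − piezometric = 195.156 − 194.99 = 0.166 m.
v = √(2g·h_v) = √(2 × 9.81 × 0.166) = 1.80 m/s.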